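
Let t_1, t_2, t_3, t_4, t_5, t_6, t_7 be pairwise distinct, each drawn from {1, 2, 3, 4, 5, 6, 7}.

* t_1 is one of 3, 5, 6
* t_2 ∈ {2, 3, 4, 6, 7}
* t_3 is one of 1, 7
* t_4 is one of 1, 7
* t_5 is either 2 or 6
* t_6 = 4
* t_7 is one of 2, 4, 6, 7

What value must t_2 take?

3

t_6's domain is down to {4}, so t_6 = 4. Remove 4 from t_2, t_7.
Among the 6 still-open variables, 5 fits only t_1 (and all 6 values in {1, 2, 3, 5, 6, 7} must be used), so t_1 = 5.
Among the 5 still-open variables, 3 fits only t_2 (and all 5 values in {1, 2, 3, 6, 7} must be used), so t_2 = 3.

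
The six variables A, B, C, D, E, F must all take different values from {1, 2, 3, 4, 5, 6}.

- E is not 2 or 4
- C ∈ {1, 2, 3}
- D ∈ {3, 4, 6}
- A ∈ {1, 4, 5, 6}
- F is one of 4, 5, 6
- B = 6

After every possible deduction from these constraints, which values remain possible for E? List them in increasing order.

B must be 6 (only option left). Remove 6 from A, D, E, F.
The 5 still-open variables together cover exactly {1, 2, 3, 4, 5} — 5 values for 5 variables — and 2 appears only in C's list, so C = 2.
No further eliminations apply; E can still be any of 1, 3, 5.

1, 3, 5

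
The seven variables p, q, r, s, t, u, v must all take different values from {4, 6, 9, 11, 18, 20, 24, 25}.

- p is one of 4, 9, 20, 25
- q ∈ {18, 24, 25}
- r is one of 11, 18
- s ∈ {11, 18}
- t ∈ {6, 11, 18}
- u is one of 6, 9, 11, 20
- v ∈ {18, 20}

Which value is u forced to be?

r and s share exactly the 2 values {11, 18}; by pigeonhole those values go to them, so strike 11, 18 from q, t, u, v.
That leaves t = 6. Strike 6 from u.
v's domain is down to {20}, so v = 20. Remove 20 from p, u.
So u = 9.

9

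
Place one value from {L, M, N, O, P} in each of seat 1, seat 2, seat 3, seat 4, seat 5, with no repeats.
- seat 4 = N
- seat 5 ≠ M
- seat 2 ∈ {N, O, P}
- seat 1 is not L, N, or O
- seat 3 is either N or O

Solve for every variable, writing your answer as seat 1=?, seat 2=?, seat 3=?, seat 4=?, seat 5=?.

seat 4 has just one choice, so seat 4 = N. Remove N from seat 2, seat 3, seat 5.
That leaves seat 3 = O. Remove O from seat 2, seat 5.
That leaves seat 2 = P. So seat 1, seat 5 can't be P.
seat 5 must be L (only option left).
That leaves seat 1 = M.

seat 1=M, seat 2=P, seat 3=O, seat 4=N, seat 5=L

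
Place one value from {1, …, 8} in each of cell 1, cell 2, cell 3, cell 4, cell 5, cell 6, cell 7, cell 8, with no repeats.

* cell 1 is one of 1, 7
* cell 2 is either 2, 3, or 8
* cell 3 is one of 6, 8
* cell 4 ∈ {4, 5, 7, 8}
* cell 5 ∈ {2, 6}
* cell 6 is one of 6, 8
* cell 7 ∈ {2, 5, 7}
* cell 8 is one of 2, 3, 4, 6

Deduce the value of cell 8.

Among the 8 variables, 1 fits only cell 1 (and all 8 values in {1, 2, 3, 4, 5, 6, 7, 8} must be used), so cell 1 = 1.
The 2 variables cell 3 and cell 6 are confined to {6, 8}, which locks those values in; drop them from cell 2, cell 4, cell 5, cell 8.
cell 5 has just one choice, so cell 5 = 2. So cell 2, cell 7, cell 8 can't be 2.
cell 2's domain is down to {3}, so cell 2 = 3. So cell 8 can't be 3.
So cell 8 = 4.

4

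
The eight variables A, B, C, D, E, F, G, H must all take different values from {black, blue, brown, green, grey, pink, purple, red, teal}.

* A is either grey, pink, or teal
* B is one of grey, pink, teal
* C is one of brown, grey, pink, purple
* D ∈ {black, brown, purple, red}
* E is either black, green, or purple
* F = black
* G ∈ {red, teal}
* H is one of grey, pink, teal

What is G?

red

F has just one choice, so F = black. Eliminate black elsewhere: D, E.
Among the 7 still-open variables, green fits only E (and all 7 values in {brown, green, grey, pink, purple, red, teal} must be used), so E = green.
A, B, H share exactly the 3 values {grey, pink, teal}; by pigeonhole those values go to them, so strike grey, pink, teal from C, G.
So G = red.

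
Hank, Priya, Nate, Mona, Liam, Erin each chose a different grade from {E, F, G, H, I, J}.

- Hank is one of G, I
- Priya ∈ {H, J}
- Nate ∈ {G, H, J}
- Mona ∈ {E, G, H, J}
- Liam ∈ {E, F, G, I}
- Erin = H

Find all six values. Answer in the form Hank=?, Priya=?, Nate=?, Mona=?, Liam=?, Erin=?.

Erin must be H (only option left). Strike H from Priya, Nate, Mona.
Priya must be J (only option left). So Nate, Mona can't be J.
Nate must be G (only option left). Eliminate G elsewhere: Hank, Mona, Liam.
Mona's domain is down to {E}, so Mona = E. Remove E from Liam.
That leaves Hank = I. Eliminate I elsewhere: Liam.
That leaves Liam = F.

Hank=I, Priya=J, Nate=G, Mona=E, Liam=F, Erin=H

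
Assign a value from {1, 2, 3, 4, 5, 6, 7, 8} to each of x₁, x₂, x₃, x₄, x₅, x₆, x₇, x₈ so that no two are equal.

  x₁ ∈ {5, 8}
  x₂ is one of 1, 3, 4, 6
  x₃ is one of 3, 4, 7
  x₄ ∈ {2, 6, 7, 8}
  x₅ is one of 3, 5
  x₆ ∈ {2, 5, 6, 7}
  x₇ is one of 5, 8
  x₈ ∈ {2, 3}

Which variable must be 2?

The 8 variables together cover exactly {1, 2, 3, 4, 5, 6, 7, 8} — 8 values for 8 variables — and 1 appears only in x₂'s list, so x₂ = 1.
The 7 still-open variables together cover exactly {2, 3, 4, 5, 6, 7, 8} — 7 values for 7 variables — and 4 appears only in x₃'s list, so x₃ = 4.
x₁ and x₇ between them cover only {5, 8} — a naked pair. Remove those values from x₄, x₅, x₆.
x₅ has just one choice, so x₅ = 3. Remove 3 from x₈.
So 2 goes to x₈.

x₈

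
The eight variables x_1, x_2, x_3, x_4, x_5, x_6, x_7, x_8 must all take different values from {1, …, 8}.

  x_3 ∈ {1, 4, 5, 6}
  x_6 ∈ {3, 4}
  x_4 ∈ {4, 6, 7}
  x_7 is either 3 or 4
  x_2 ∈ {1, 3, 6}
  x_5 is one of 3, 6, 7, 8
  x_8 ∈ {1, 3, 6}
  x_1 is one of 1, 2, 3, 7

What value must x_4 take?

7

Among the 8 variables, 2 fits only x_1 (and all 8 values in {1, 2, 3, 4, 5, 6, 7, 8} must be used), so x_1 = 2.
The 7 still-open variables draw from only 7 values {1, 3, 4, 5, 6, 7, 8}, so each is used; only x_3 can be 5, hence x_3 = 5.
Among the 6 still-open variables, 8 fits only x_5 (and all 6 values in {1, 3, 4, 6, 7, 8} must be used), so x_5 = 8.
Among the 5 still-open variables, 7 fits only x_4 (and all 5 values in {1, 3, 4, 6, 7} must be used), so x_4 = 7.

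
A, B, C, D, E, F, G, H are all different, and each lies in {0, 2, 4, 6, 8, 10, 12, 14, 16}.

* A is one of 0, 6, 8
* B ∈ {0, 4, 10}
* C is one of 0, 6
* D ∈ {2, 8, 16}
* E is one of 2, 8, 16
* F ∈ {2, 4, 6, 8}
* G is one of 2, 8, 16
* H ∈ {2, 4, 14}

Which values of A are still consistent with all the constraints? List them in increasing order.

0, 6

The 8 variables draw from only 8 values {0, 2, 4, 6, 8, 10, 14, 16}, so each is used; only B can be 10, hence B = 10.
The 7 still-open variables draw from only 7 values {0, 2, 4, 6, 8, 14, 16}, so each is used; only H can be 14, hence H = 14.
Among the 6 still-open variables, 4 fits only F (and all 6 values in {0, 2, 4, 6, 8, 16} must be used), so F = 4.
D, E, G between them cover only {2, 8, 16} — a naked triple. Remove those values from A.
No further eliminations apply; A can still be any of 0, 6.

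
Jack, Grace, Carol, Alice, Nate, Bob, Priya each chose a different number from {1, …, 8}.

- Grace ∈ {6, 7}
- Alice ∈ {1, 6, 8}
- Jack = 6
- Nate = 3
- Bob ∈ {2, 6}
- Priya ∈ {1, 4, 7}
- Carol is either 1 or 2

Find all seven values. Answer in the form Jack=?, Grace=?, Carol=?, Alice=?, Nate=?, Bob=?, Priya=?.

Jack=6, Grace=7, Carol=1, Alice=8, Nate=3, Bob=2, Priya=4

Jack must be 6 (only option left). Remove 6 from Grace, Alice, Bob.
Grace has just one choice, so Grace = 7. Remove 7 from Priya.
Nate must be 3 (only option left).
Bob must be 2 (only option left). Remove 2 from Carol.
Carol's domain is down to {1}, so Carol = 1. So Alice, Priya can't be 1.
Alice's domain is down to {8}, so Alice = 8.
Priya must be 4 (only option left).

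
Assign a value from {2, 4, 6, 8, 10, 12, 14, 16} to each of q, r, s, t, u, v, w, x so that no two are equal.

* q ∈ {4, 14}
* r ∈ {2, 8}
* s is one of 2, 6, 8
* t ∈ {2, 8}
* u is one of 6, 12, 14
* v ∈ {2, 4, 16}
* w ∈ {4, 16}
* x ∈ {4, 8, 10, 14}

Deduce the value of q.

14

Among the 8 variables, 10 fits only x (and all 8 values in {2, 4, 6, 8, 10, 12, 14, 16} must be used), so x = 10.
Among the 7 still-open variables, 12 fits only u (and all 7 values in {2, 4, 6, 8, 12, 14, 16} must be used), so u = 12.
The 6 still-open variables together cover exactly {2, 4, 6, 8, 14, 16} — 6 values for 6 variables — and 6 appears only in s's list, so s = 6.
The 5 still-open variables together cover exactly {2, 4, 8, 14, 16} — 5 values for 5 variables — and 14 appears only in q's list, so q = 14.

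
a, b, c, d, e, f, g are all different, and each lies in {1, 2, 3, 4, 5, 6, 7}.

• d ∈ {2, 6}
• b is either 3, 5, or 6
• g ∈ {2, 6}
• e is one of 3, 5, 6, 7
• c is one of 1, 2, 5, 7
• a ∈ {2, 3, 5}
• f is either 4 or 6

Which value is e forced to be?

7

The 7 variables together cover exactly {1, 2, 3, 4, 5, 6, 7} — 7 values for 7 variables — and 1 appears only in c's list, so c = 1.
The 6 still-open variables together cover exactly {2, 3, 4, 5, 6, 7} — 6 values for 6 variables — and 4 appears only in f's list, so f = 4.
The 5 still-open variables together cover exactly {2, 3, 5, 6, 7} — 5 values for 5 variables — and 7 appears only in e's list, so e = 7.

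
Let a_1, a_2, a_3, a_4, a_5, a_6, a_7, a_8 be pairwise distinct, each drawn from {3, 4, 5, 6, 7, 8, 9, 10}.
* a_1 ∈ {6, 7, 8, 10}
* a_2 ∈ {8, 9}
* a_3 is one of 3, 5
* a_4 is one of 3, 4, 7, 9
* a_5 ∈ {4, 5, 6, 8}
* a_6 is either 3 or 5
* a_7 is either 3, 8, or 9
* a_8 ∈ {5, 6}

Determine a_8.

6

The 8 variables together cover exactly {3, 4, 5, 6, 7, 8, 9, 10} — 8 values for 8 variables — and 10 appears only in a_1's list, so a_1 = 10.
Among the 7 still-open variables, 7 fits only a_4 (and all 7 values in {3, 4, 5, 6, 7, 8, 9} must be used), so a_4 = 7.
The 6 still-open variables together cover exactly {3, 4, 5, 6, 8, 9} — 6 values for 6 variables — and 4 appears only in a_5's list, so a_5 = 4.
Among the 5 still-open variables, 6 fits only a_8 (and all 5 values in {3, 5, 6, 8, 9} must be used), so a_8 = 6.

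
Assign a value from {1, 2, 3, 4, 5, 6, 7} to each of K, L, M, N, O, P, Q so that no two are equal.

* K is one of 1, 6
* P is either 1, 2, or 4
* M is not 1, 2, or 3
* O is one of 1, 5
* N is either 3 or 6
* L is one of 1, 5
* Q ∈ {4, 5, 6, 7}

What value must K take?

6

The 7 variables draw from only 7 values {1, 2, 3, 4, 5, 6, 7}, so each is used; only P can be 2, hence P = 2.
The 6 still-open variables draw from only 6 values {1, 3, 4, 5, 6, 7}, so each is used; only N can be 3, hence N = 3.
L and O between them cover only {1, 5} — a naked pair. Remove those values from K, M, Q.
So K = 6.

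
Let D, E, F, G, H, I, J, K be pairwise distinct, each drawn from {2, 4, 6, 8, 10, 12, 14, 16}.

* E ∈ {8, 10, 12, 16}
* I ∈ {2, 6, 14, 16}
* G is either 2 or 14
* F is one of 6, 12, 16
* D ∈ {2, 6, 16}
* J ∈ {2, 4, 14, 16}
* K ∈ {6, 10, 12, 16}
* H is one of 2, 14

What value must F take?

12

The 8 variables draw from only 8 values {2, 4, 6, 8, 10, 12, 14, 16}, so each is used; only J can be 4, hence J = 4.
Among the 7 still-open variables, 8 fits only E (and all 7 values in {2, 6, 8, 10, 12, 14, 16} must be used), so E = 8.
The 6 still-open variables together cover exactly {2, 6, 10, 12, 14, 16} — 6 values for 6 variables — and 10 appears only in K's list, so K = 10.
Among the 5 still-open variables, 12 fits only F (and all 5 values in {2, 6, 12, 14, 16} must be used), so F = 12.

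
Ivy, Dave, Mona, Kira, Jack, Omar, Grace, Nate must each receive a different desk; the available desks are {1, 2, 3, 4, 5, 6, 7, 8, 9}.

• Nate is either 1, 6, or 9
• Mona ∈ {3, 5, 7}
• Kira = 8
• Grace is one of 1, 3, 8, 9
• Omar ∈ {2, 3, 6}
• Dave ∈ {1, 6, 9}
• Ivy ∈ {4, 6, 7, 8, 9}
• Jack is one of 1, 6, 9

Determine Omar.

Kira has just one choice, so Kira = 8. Remove 8 from Ivy, Grace.
The 3 variables Dave, Jack, Nate are confined to {1, 6, 9}, which locks those values in; drop them from Ivy, Omar, Grace.
Grace has just one choice, so Grace = 3. So Mona, Omar can't be 3.
So Omar = 2.

2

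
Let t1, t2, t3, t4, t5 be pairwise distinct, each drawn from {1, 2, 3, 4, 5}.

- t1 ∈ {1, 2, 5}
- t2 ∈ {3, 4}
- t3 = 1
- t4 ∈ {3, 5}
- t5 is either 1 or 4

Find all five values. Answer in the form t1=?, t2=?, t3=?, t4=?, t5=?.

t1=2, t2=3, t3=1, t4=5, t5=4

t3 has just one choice, so t3 = 1. Remove 1 from t1, t5.
That leaves t5 = 4. Strike 4 from t2.
t2 must be 3 (only option left). Eliminate 3 elsewhere: t4.
t4 has just one choice, so t4 = 5. Eliminate 5 elsewhere: t1.
t1 has just one choice, so t1 = 2.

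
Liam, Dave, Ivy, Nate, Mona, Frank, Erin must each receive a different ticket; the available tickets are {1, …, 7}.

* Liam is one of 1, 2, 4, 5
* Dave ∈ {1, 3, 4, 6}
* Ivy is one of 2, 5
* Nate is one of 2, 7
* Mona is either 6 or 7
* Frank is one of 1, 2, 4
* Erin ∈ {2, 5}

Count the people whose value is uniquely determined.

3

The 7 variables together cover exactly {1, 2, 3, 4, 5, 6, 7} — 7 values for 7 variables — and 3 appears only in Dave's list, so Dave = 3.
The 6 still-open variables draw from only 6 values {1, 2, 4, 5, 6, 7}, so each is used; only Mona can be 6, hence Mona = 6.
The 5 still-open variables draw from only 5 values {1, 2, 4, 5, 7}, so each is used; only Nate can be 7, hence Nate = 7.
The 2 variables Ivy and Erin are confined to {2, 5}, which locks those values in; drop them from Liam, Frank.
Determined: Dave=3, Nate=7, Mona=6. The other people each still have more than one consistent value. That makes 3.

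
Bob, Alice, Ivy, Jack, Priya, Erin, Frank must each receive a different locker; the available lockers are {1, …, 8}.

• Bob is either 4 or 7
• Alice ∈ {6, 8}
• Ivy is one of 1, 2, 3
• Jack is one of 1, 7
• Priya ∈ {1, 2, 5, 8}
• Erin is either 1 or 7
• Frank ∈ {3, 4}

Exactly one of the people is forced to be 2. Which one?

Jack and Erin share exactly the 2 values {1, 7}; by pigeonhole those values go to them, so strike 1, 7 from Bob, Ivy, Priya.
That leaves Bob = 4. So Frank can't be 4.
Frank must be 3 (only option left). Strike 3 from Ivy.
So 2 goes to Ivy.

Ivy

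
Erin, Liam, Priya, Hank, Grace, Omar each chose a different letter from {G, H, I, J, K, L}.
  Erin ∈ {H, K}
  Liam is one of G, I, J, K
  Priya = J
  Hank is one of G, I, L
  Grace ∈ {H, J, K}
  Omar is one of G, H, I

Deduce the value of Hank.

Priya's domain is down to {J}, so Priya = J. Eliminate J elsewhere: Liam, Grace.
The 5 still-open variables together cover exactly {G, H, I, K, L} — 5 values for 5 variables — and L appears only in Hank's list, so Hank = L.

L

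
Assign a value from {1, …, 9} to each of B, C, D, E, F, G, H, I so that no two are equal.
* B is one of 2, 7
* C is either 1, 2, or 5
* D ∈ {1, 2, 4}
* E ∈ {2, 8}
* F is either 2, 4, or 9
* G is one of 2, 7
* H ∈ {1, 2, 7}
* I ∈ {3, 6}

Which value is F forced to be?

B and G between them cover only {2, 7} — a naked pair. Remove those values from C, D, E, F, H.
E must be 8 (only option left).
H's domain is down to {1}, so H = 1. So C, D can't be 1.
C's domain is down to {5}, so C = 5.
D's domain is down to {4}, so D = 4. Remove 4 from F.
So F = 9.

9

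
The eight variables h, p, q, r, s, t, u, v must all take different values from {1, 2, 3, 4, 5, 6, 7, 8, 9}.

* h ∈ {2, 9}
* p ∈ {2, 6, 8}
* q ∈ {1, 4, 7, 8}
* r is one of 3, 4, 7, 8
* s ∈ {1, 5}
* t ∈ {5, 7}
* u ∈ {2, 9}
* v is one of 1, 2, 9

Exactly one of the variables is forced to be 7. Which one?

The 2 variables h and u are confined to {2, 9}, which locks those values in; drop them from p, v.
v must be 1 (only option left). Remove 1 from q, s.
s's domain is down to {5}, so s = 5. So t can't be 5.
So 7 goes to t.

t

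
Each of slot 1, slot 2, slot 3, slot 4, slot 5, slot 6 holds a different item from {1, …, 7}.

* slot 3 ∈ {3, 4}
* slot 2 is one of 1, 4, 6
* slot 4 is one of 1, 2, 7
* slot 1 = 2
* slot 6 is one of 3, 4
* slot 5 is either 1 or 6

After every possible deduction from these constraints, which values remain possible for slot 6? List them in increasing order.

slot 1's domain is down to {2}, so slot 1 = 2. Eliminate 2 elsewhere: slot 4.
The 5 still-open variables draw from only 5 values {1, 3, 4, 6, 7}, so each is used; only slot 4 can be 7, hence slot 4 = 7.
slot 3 and slot 6 between them cover only {3, 4} — a naked pair. Remove those values from slot 2.
No further eliminations apply; slot 6 can still be any of 3, 4.

3, 4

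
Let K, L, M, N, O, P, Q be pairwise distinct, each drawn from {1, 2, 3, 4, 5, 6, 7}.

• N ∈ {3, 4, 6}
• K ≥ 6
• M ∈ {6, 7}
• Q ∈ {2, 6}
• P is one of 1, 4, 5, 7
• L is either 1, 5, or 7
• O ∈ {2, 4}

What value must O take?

The 7 variables draw from only 7 values {1, 2, 3, 4, 5, 6, 7}, so each is used; only N can be 3, hence N = 3.
K and M between them cover only {6, 7} — a naked pair. Remove those values from L, P, Q.
Q must be 2 (only option left). Strike 2 from O.
So O = 4.

4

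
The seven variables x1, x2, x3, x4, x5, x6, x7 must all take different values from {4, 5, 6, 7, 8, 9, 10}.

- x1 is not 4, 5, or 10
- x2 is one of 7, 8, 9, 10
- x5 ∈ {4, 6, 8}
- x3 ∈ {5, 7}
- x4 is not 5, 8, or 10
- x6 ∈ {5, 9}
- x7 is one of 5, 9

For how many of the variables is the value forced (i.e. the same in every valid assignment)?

2

The 7 variables draw from only 7 values {4, 5, 6, 7, 8, 9, 10}, so each is used; only x2 can be 10, hence x2 = 10.
x6 and x7 share exactly the 2 values {5, 9}; by pigeonhole those values go to them, so strike 5, 9 from x1, x3, x4.
x3's domain is down to {7}, so x3 = 7. Strike 7 from x1, x4.
Determined: x2=10, x3=7. The other variables each still have more than one consistent value. That makes 2.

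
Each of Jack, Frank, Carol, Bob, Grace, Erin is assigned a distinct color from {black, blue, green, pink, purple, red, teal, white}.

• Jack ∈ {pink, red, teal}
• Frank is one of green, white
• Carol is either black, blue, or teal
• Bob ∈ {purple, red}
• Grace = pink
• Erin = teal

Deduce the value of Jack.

red

Grace's domain is down to {pink}, so Grace = pink. Eliminate pink elsewhere: Jack.
Erin must be teal (only option left). So Jack, Carol can't be teal.
So Jack = red.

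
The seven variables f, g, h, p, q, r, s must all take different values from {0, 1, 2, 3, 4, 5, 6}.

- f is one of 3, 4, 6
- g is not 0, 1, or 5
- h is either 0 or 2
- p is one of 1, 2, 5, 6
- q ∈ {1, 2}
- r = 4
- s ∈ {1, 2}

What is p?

5

r's domain is down to {4}, so r = 4. Eliminate 4 elsewhere: f, g.
The 6 still-open variables draw from only 6 values {0, 1, 2, 3, 5, 6}, so each is used; only h can be 0, hence h = 0.
The 5 still-open variables together cover exactly {1, 2, 3, 5, 6} — 5 values for 5 variables — and 5 appears only in p's list, so p = 5.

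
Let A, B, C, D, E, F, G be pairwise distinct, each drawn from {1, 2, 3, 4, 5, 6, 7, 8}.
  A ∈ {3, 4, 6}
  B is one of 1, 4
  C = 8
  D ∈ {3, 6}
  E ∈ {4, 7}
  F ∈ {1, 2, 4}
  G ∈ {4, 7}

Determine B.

1

C's domain is down to {8}, so C = 8.
Among the 6 still-open variables, 2 fits only F (and all 6 values in {1, 2, 3, 4, 6, 7} must be used), so F = 2.
The 5 still-open variables together cover exactly {1, 3, 4, 6, 7} — 5 values for 5 variables — and 1 appears only in B's list, so B = 1.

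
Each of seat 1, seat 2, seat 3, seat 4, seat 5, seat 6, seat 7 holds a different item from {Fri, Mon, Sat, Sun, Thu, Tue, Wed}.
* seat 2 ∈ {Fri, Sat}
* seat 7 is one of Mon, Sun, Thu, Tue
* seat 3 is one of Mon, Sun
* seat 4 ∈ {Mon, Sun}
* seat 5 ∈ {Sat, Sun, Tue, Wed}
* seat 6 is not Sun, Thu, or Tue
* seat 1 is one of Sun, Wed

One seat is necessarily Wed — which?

seat 1

The 7 variables draw from only 7 values {Fri, Mon, Sat, Sun, Thu, Tue, Wed}, so each is used; only seat 7 can be Thu, hence seat 7 = Thu.
The 6 still-open variables draw from only 6 values {Fri, Mon, Sat, Sun, Tue, Wed}, so each is used; only seat 5 can be Tue, hence seat 5 = Tue.
seat 3 and seat 4 share exactly the 2 values {Mon, Sun}; by pigeonhole those values go to them, so strike Mon, Sun from seat 1, seat 6.
So Wed goes to seat 1.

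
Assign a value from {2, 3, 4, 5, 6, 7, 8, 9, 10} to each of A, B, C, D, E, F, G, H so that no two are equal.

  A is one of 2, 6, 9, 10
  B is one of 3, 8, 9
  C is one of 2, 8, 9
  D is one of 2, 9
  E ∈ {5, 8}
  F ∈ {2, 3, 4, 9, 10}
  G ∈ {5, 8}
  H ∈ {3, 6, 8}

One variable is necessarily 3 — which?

Among the 8 variables, 4 fits only F (and all 8 values in {2, 3, 4, 5, 6, 8, 9, 10} must be used), so F = 4.
The 7 still-open variables draw from only 7 values {2, 3, 5, 6, 8, 9, 10}, so each is used; only A can be 10, hence A = 10.
The 6 still-open variables together cover exactly {2, 3, 5, 6, 8, 9} — 6 values for 6 variables — and 6 appears only in H's list, so H = 6.
The 5 still-open variables together cover exactly {2, 3, 5, 8, 9} — 5 values for 5 variables — and 3 appears only in B's list, so B = 3.

B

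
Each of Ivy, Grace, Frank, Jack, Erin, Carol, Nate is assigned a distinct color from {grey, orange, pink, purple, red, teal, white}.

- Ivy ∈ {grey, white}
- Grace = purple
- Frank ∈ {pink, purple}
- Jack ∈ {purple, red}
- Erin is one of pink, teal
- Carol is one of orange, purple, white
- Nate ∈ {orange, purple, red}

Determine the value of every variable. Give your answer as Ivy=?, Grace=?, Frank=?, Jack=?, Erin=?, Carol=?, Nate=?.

Grace has just one choice, so Grace = purple. Remove purple from Frank, Jack, Carol, Nate.
That leaves Frank = pink. So Erin can't be pink.
Jack's domain is down to {red}, so Jack = red. Strike red from Nate.
That leaves Erin = teal.
Nate has just one choice, so Nate = orange. So Carol can't be orange.
That leaves Carol = white. Eliminate white elsewhere: Ivy.
Ivy has just one choice, so Ivy = grey.

Ivy=grey, Grace=purple, Frank=pink, Jack=red, Erin=teal, Carol=white, Nate=orange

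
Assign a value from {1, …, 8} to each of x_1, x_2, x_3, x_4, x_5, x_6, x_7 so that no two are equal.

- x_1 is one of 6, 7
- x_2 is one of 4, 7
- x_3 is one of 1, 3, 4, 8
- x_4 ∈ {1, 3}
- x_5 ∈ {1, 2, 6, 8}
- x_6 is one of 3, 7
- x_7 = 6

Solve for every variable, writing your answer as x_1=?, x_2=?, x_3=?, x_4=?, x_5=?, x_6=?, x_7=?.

x_1=7, x_2=4, x_3=8, x_4=1, x_5=2, x_6=3, x_7=6

x_7's domain is down to {6}, so x_7 = 6. Remove 6 from x_1, x_5.
That leaves x_1 = 7. Remove 7 from x_2, x_6.
x_2 must be 4 (only option left). Eliminate 4 elsewhere: x_3.
x_6 has just one choice, so x_6 = 3. Eliminate 3 elsewhere: x_3, x_4.
x_4 must be 1 (only option left). Remove 1 from x_3, x_5.
That leaves x_3 = 8. Remove 8 from x_5.
x_5 must be 2 (only option left).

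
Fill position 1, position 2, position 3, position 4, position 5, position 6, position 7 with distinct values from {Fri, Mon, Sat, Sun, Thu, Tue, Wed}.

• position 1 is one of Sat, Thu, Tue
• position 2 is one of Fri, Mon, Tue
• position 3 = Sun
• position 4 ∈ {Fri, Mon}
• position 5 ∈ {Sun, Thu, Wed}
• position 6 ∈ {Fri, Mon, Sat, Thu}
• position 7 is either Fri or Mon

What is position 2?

Tue

position 3's domain is down to {Sun}, so position 3 = Sun. Strike Sun from position 5.
Among the 6 still-open variables, Wed fits only position 5 (and all 6 values in {Fri, Mon, Sat, Thu, Tue, Wed} must be used), so position 5 = Wed.
The 2 variables position 4 and position 7 are confined to {Fri, Mon}, which locks those values in; drop them from position 2, position 6.
So position 2 = Tue.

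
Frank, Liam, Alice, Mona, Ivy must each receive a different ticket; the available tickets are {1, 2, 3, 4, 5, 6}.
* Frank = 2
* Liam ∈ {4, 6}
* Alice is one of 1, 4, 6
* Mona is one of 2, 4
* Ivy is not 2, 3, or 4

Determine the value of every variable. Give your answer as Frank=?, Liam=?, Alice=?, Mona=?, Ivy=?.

Frank must be 2 (only option left). Remove 2 from Mona.
Mona has just one choice, so Mona = 4. Eliminate 4 elsewhere: Liam, Alice.
Liam's domain is down to {6}, so Liam = 6. Eliminate 6 elsewhere: Alice, Ivy.
Alice's domain is down to {1}, so Alice = 1. Remove 1 from Ivy.
Ivy has just one choice, so Ivy = 5.

Frank=2, Liam=6, Alice=1, Mona=4, Ivy=5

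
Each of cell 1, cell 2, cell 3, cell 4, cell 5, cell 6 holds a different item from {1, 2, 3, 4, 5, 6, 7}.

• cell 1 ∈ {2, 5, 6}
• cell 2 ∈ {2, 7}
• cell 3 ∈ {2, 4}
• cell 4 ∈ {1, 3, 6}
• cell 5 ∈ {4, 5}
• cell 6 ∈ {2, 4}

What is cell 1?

The 2 variables cell 3 and cell 6 are confined to {2, 4}, which locks those values in; drop them from cell 1, cell 2, cell 5.
cell 2's domain is down to {7}, so cell 2 = 7.
cell 5's domain is down to {5}, so cell 5 = 5. Strike 5 from cell 1.
So cell 1 = 6.

6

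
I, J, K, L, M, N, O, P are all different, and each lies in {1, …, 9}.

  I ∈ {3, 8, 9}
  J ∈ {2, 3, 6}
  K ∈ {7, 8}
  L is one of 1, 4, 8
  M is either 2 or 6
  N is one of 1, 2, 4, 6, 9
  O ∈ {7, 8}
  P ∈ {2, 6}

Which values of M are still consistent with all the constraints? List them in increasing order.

2, 6

K and O share exactly the 2 values {7, 8}; by pigeonhole those values go to them, so strike 7, 8 from I, L.
M and P between them cover only {2, 6} — a naked pair. Remove those values from J, N.
J must be 3 (only option left). Eliminate 3 elsewhere: I.
That leaves I = 9. Remove 9 from N.
No further eliminations apply; M can still be any of 2, 6.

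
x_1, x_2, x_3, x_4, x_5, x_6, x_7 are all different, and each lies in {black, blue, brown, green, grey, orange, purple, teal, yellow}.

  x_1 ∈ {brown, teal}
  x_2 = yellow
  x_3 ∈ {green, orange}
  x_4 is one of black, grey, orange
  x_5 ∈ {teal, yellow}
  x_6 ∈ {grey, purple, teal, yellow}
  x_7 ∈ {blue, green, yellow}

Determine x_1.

x_2 must be yellow (only option left). Strike yellow from x_5, x_6, x_7.
That leaves x_5 = teal. Strike teal from x_1, x_6.
So x_1 = brown.

brown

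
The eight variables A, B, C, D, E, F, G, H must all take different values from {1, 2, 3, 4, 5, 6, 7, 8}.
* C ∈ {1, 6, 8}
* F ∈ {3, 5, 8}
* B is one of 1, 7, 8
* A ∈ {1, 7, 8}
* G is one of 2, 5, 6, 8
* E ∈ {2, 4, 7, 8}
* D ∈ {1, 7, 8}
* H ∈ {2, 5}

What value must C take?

6

The 8 variables draw from only 8 values {1, 2, 3, 4, 5, 6, 7, 8}, so each is used; only F can be 3, hence F = 3.
The 7 still-open variables draw from only 7 values {1, 2, 4, 5, 6, 7, 8}, so each is used; only E can be 4, hence E = 4.
A, B, D between them cover only {1, 7, 8} — a naked triple. Remove those values from C, G.
So C = 6.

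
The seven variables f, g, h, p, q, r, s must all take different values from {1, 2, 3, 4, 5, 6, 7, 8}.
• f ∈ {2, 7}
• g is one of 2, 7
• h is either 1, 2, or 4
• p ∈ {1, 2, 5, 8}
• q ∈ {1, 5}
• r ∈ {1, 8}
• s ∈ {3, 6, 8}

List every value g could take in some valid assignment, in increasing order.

2, 7

f and g between them cover only {2, 7} — a naked pair. Remove those values from h, p.
p, q, r share exactly the 3 values {1, 5, 8}; by pigeonhole those values go to them, so strike 1, 5, 8 from h, s.
That leaves h = 4.
No further eliminations apply; g can still be any of 2, 7.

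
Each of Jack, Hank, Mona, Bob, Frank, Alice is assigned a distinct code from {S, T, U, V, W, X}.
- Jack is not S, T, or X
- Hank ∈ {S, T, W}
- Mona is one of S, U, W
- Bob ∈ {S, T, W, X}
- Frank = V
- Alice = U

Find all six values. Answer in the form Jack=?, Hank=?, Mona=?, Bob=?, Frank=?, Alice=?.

Jack=W, Hank=T, Mona=S, Bob=X, Frank=V, Alice=U

Frank has just one choice, so Frank = V. Remove V from Jack.
That leaves Alice = U. Eliminate U elsewhere: Jack, Mona.
Jack has just one choice, so Jack = W. Remove W from Hank, Mona, Bob.
Mona's domain is down to {S}, so Mona = S. Strike S from Hank, Bob.
Hank has just one choice, so Hank = T. Strike T from Bob.
Bob has just one choice, so Bob = X.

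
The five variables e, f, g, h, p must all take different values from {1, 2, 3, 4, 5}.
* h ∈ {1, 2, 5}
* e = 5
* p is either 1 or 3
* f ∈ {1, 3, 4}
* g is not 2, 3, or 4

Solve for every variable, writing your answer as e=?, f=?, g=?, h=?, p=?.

e's domain is down to {5}, so e = 5. Eliminate 5 elsewhere: g, h.
That leaves g = 1. Eliminate 1 elsewhere: f, h, p.
h's domain is down to {2}, so h = 2.
p has just one choice, so p = 3. Remove 3 from f.
f must be 4 (only option left).

e=5, f=4, g=1, h=2, p=3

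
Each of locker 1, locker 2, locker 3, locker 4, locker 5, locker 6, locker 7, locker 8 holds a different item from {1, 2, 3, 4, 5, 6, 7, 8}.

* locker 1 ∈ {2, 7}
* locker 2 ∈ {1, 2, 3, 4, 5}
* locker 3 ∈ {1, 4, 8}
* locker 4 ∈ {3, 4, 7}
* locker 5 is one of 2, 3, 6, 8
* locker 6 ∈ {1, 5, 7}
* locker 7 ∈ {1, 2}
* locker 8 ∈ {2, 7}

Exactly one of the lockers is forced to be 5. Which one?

The 8 variables together cover exactly {1, 2, 3, 4, 5, 6, 7, 8} — 8 values for 8 variables — and 6 appears only in locker 5's list, so locker 5 = 6.
Among the 7 still-open variables, 8 fits only locker 3 (and all 7 values in {1, 2, 3, 4, 5, 7, 8} must be used), so locker 3 = 8.
locker 1 and locker 8 between them cover only {2, 7} — a naked pair. Remove those values from locker 2, locker 4, locker 6, locker 7.
locker 7's domain is down to {1}, so locker 7 = 1. Eliminate 1 elsewhere: locker 2, locker 6.
So 5 goes to locker 6.

locker 6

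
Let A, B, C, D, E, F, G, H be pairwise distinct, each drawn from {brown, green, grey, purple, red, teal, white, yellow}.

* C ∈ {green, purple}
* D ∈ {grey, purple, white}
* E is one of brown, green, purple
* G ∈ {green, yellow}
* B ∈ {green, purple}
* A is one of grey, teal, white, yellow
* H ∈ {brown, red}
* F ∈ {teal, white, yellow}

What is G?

yellow

The 8 variables draw from only 8 values {brown, green, grey, purple, red, teal, white, yellow}, so each is used; only H can be red, hence H = red.
The 7 still-open variables together cover exactly {brown, green, grey, purple, teal, white, yellow} — 7 values for 7 variables — and brown appears only in E's list, so E = brown.
B and C share exactly the 2 values {green, purple}; by pigeonhole those values go to them, so strike green, purple from D, G.
So G = yellow.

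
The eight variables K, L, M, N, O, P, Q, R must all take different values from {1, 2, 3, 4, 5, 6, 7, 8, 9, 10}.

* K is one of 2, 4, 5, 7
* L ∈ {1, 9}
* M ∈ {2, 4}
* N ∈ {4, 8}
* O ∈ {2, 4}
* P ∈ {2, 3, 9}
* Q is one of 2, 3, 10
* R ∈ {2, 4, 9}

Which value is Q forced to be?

M and O between them cover only {2, 4} — a naked pair. Remove those values from K, N, P, Q, R.
That leaves N = 8.
R's domain is down to {9}, so R = 9. Strike 9 from L, P.
That leaves L = 1.
That leaves P = 3. Eliminate 3 elsewhere: Q.
So Q = 10.

10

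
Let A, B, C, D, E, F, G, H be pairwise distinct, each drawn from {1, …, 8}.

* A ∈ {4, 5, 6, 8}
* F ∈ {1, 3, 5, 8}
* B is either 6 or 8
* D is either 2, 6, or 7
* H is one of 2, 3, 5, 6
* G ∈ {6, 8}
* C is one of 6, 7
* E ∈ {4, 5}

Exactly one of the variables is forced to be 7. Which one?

C

The 8 variables together cover exactly {1, 2, 3, 4, 5, 6, 7, 8} — 8 values for 8 variables — and 1 appears only in F's list, so F = 1.
The 7 still-open variables draw from only 7 values {2, 3, 4, 5, 6, 7, 8}, so each is used; only H can be 3, hence H = 3.
The 6 still-open variables together cover exactly {2, 4, 5, 6, 7, 8} — 6 values for 6 variables — and 2 appears only in D's list, so D = 2.
The 5 still-open variables draw from only 5 values {4, 5, 6, 7, 8}, so each is used; only C can be 7, hence C = 7.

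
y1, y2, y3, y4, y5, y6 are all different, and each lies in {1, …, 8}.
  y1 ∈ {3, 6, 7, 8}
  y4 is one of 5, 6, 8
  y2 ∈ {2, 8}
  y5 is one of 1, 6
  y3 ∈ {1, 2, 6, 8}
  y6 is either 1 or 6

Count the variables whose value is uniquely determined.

1

The 2 variables y5 and y6 are confined to {1, 6}, which locks those values in; drop them from y1, y3, y4.
The 2 variables y2 and y3 are confined to {2, 8}, which locks those values in; drop them from y1, y4.
y4's domain is down to {5}, so y4 = 5.
Determined: y4=5. The other variables each still have more than one consistent value. That makes 1.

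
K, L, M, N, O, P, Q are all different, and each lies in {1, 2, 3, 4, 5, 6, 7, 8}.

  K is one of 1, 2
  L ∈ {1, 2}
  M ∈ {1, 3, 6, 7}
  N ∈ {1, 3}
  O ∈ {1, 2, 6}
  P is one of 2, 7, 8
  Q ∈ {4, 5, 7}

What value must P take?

8

K and L share exactly the 2 values {1, 2}; by pigeonhole those values go to them, so strike 1, 2 from M, N, O, P.
N has just one choice, so N = 3. Eliminate 3 elsewhere: M.
That leaves O = 6. Strike 6 from M.
That leaves M = 7. So P, Q can't be 7.
So P = 8.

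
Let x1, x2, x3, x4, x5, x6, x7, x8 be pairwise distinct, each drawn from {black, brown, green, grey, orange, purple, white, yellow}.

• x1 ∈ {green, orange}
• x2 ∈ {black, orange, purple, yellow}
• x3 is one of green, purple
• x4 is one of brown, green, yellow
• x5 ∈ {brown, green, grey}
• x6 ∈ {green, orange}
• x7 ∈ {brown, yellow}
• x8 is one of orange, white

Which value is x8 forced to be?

The 8 variables together cover exactly {black, brown, green, grey, orange, purple, white, yellow} — 8 values for 8 variables — and black appears only in x2's list, so x2 = black.
Among the 7 still-open variables, grey fits only x5 (and all 7 values in {brown, green, grey, orange, purple, white, yellow} must be used), so x5 = grey.
The 6 still-open variables draw from only 6 values {brown, green, orange, purple, white, yellow}, so each is used; only x3 can be purple, hence x3 = purple.
Among the 5 still-open variables, white fits only x8 (and all 5 values in {brown, green, orange, white, yellow} must be used), so x8 = white.

white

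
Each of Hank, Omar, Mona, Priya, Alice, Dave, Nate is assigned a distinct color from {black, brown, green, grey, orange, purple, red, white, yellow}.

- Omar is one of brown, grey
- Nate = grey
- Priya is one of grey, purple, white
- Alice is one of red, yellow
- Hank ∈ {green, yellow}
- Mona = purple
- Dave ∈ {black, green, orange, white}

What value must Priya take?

Mona's domain is down to {purple}, so Mona = purple. Remove purple from Priya.
Nate's domain is down to {grey}, so Nate = grey. Remove grey from Omar, Priya.
So Priya = white.

white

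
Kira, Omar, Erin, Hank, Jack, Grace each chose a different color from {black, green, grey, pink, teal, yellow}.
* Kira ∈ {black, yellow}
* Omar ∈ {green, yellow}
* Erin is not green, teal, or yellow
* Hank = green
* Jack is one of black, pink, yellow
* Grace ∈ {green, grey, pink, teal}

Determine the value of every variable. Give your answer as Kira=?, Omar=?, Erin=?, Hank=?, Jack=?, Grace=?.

Kira=black, Omar=yellow, Erin=grey, Hank=green, Jack=pink, Grace=teal

Hank's domain is down to {green}, so Hank = green. So Omar, Grace can't be green.
Omar has just one choice, so Omar = yellow. Strike yellow from Kira, Jack.
Kira's domain is down to {black}, so Kira = black. Remove black from Erin, Jack.
That leaves Jack = pink. Eliminate pink elsewhere: Erin, Grace.
Erin has just one choice, so Erin = grey. Remove grey from Grace.
Grace has just one choice, so Grace = teal.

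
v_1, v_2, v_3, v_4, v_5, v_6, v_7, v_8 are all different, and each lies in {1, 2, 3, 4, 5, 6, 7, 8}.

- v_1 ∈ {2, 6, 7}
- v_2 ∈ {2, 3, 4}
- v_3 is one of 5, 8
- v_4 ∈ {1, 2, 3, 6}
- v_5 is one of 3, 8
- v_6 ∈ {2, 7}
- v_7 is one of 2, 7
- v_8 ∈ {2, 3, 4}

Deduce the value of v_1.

6

The 8 variables together cover exactly {1, 2, 3, 4, 5, 6, 7, 8} — 8 values for 8 variables — and 1 appears only in v_4's list, so v_4 = 1.
The 7 still-open variables draw from only 7 values {2, 3, 4, 5, 6, 7, 8}, so each is used; only v_3 can be 5, hence v_3 = 5.
The 6 still-open variables together cover exactly {2, 3, 4, 6, 7, 8} — 6 values for 6 variables — and 6 appears only in v_1's list, so v_1 = 6.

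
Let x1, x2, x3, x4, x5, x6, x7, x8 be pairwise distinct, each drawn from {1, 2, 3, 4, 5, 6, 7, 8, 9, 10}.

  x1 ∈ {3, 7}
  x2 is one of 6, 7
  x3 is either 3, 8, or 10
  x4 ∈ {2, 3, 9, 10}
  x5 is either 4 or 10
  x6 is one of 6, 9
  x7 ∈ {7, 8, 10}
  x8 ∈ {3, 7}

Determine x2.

6

The 8 variables draw from only 8 values {2, 3, 4, 6, 7, 8, 9, 10}, so each is used; only x4 can be 2, hence x4 = 2.
The 7 still-open variables draw from only 7 values {3, 4, 6, 7, 8, 9, 10}, so each is used; only x5 can be 4, hence x5 = 4.
The 6 still-open variables together cover exactly {3, 6, 7, 8, 9, 10} — 6 values for 6 variables — and 9 appears only in x6's list, so x6 = 9.
The 5 still-open variables draw from only 5 values {3, 6, 7, 8, 10}, so each is used; only x2 can be 6, hence x2 = 6.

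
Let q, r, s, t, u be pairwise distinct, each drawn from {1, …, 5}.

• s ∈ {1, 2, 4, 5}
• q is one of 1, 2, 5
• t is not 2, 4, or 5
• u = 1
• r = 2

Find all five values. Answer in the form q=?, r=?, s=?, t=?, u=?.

r must be 2 (only option left). Remove 2 from q, s.
That leaves u = 1. Eliminate 1 elsewhere: q, s, t.
q must be 5 (only option left). Strike 5 from s.
That leaves s = 4.
t must be 3 (only option left).

q=5, r=2, s=4, t=3, u=1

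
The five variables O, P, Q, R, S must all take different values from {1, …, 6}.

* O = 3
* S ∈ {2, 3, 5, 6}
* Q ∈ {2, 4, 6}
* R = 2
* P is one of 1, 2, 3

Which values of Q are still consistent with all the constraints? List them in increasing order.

O has just one choice, so O = 3. So P, S can't be 3.
R has just one choice, so R = 2. Strike 2 from P, Q, S.
P must be 1 (only option left).
No further eliminations apply; Q can still be any of 4, 6.

4, 6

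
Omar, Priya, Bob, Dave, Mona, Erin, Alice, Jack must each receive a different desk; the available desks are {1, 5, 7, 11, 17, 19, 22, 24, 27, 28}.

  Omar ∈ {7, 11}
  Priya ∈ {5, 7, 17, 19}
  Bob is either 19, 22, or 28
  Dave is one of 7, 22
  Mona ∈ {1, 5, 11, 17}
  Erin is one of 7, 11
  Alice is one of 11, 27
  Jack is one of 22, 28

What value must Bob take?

Omar and Erin between them cover only {7, 11} — a naked pair. Remove those values from Priya, Dave, Mona, Alice.
Dave has just one choice, so Dave = 22. Remove 22 from Bob, Jack.
That leaves Alice = 27.
Jack must be 28 (only option left). So Bob can't be 28.
So Bob = 19.

19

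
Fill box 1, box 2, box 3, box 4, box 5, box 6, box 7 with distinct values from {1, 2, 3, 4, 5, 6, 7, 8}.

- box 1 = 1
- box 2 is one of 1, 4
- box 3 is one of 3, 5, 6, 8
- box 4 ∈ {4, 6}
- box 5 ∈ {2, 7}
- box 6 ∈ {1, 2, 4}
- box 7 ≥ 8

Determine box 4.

6

box 1's domain is down to {1}, so box 1 = 1. Remove 1 from box 2, box 6.
box 2's domain is down to {4}, so box 2 = 4. Eliminate 4 elsewhere: box 4, box 6.
So box 4 = 6.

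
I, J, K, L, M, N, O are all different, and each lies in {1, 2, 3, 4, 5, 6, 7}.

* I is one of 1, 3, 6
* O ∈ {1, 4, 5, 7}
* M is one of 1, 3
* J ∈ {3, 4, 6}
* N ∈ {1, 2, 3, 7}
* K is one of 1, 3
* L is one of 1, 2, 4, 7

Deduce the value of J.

The 7 variables draw from only 7 values {1, 2, 3, 4, 5, 6, 7}, so each is used; only O can be 5, hence O = 5.
K and M share exactly the 2 values {1, 3}; by pigeonhole those values go to them, so strike 1, 3 from I, J, L, N.
That leaves I = 6. So J can't be 6.
So J = 4.

4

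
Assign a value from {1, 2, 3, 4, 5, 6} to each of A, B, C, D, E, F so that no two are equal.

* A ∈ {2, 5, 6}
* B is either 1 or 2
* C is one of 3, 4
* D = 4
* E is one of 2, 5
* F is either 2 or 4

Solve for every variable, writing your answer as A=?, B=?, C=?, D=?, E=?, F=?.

A=6, B=1, C=3, D=4, E=5, F=2

D's domain is down to {4}, so D = 4. Strike 4 from C, F.
F has just one choice, so F = 2. Remove 2 from A, B, E.
B has just one choice, so B = 1.
C has just one choice, so C = 3.
E must be 5 (only option left). Strike 5 from A.
That leaves A = 6.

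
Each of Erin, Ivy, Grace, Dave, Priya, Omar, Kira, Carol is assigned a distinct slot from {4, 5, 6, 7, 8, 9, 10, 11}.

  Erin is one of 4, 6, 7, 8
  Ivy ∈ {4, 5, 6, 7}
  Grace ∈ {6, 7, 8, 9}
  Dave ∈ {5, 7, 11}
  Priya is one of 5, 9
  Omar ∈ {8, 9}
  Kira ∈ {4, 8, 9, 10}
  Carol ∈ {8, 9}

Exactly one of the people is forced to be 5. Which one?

The 8 variables draw from only 8 values {4, 5, 6, 7, 8, 9, 10, 11}, so each is used; only Kira can be 10, hence Kira = 10.
The 7 still-open variables together cover exactly {4, 5, 6, 7, 8, 9, 11} — 7 values for 7 variables — and 11 appears only in Dave's list, so Dave = 11.
Omar and Carol between them cover only {8, 9} — a naked pair. Remove those values from Erin, Grace, Priya.
So 5 goes to Priya.

Priya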